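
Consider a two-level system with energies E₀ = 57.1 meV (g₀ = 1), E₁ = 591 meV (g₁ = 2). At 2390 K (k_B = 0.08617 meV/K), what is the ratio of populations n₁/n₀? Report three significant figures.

0.150

k_BT = 0.08617 × 2390 K = 205.95 meV.
n₁/n₀ = (g₁/g₀) exp[−(E₁−E₀)/kT] = (2/1) × exp(−(533.9 meV)/(205.95 meV)) = (2/1) × exp(-2.5924) = 0.150.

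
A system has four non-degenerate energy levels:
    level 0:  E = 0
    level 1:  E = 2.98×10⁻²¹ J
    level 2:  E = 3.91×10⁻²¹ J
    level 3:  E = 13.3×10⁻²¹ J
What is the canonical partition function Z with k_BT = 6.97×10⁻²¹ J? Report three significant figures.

Z = 2.37

Eᵢ/kT = 0, 0.42755, 0.56098, 1.9082.
Z = Σ e^(−Eᵢ/kT) = e^(−0) + e^(−0.42755) + e^(−0.56098) + e^(−1.9082) = 1.0000 + 0.65210 + 0.57065 + 0.14835 = 2.3711.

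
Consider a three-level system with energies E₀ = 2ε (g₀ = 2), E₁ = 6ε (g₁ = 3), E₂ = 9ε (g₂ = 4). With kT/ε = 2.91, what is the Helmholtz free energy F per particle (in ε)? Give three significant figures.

Eᵢ/kT = 0.68729, 2.0619, 3.0928.
Z = Σ gᵢe^(−Eᵢ/kT) = 2·e^(−0.68729) + 3·e^(−2.0619) + 4·e^(−3.0928) = 1.0059 + 0.38164 + 0.18150 = 1.5690.
F = −kT ln Z = −2.91 × ln(1.5690) = −2.91 × 0.45044 = -1.31 ε.

-1.31 ε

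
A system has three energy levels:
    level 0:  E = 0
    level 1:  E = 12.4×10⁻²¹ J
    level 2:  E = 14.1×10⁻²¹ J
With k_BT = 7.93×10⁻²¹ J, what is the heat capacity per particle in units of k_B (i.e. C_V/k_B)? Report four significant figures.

Eᵢ/kT = 0, 1.56368, 1.77806.
Z = Σ e^(−Eᵢ/kT) = e^(−0) + e^(−1.56368) + e^(−1.77806) = 1.00000 + 0.209364 + 0.168966 = 1.37833.
⟨E⟩ = 3.61200, ⟨E²⟩ = 47.7273.
C_V/k_B = (⟨E²⟩ − ⟨E⟩²)/(kT)² = (47.7273 − 13.0465)/62.8849 = 0.5515.

0.5515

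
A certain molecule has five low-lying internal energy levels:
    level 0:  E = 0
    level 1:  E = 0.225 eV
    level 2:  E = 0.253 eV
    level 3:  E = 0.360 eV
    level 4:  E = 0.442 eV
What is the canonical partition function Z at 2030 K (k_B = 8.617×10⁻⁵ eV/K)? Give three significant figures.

k_BT = 8.617×10⁻⁵ × 2030 K = 0.17493 eV.
Eᵢ/kT = 0, 1.2862, 1.4463, 2.0580, 2.5267.
Z = Σ e^(−Eᵢ/kT) = e^(−0) + e^(−1.2862) + e^(−1.4463) + e^(−2.0580) + e^(−2.5267) = 1.0000 + 0.27632 + 0.23544 + 0.12771 + 0.079922 = 1.7194.

Z = 1.72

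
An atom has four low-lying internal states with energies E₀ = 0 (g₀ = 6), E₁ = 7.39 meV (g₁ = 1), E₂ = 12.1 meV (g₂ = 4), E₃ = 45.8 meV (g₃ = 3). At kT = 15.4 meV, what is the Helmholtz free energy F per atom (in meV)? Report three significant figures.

-33.1 meV

Eᵢ/kT = 0, 0.47987, 0.78571, 2.9740.
Z = Σ gᵢe^(−Eᵢ/kT) = 6·e^(−0) + 1·e^(−0.47987) + 4·e^(−0.78571) + 3·e^(−2.9740) = 6.0000 + 0.61886 + 1.8232 + 0.15330 = 8.5954.
F = −kT ln Z = −15.4 × ln(8.5954) = −15.4 × 2.1512 = -33.1 meV.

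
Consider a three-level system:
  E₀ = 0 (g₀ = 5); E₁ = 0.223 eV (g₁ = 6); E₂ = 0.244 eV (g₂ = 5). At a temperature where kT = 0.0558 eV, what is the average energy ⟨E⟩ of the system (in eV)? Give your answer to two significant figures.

Eᵢ/kT = 0, 3.996, 4.373.
Z = Σ gᵢe^(−Eᵢ/kT) = 5·e^(−0) + 6·e^(−3.996) + 5·e^(−4.373) = 5.000 + 0.1103 + 0.06307 = 5.173.
⟨E⟩ = Σ Eᵢ gᵢe^(−Eᵢ/kT) / Z = (0·5.000 + 0.223·0.1103 + 0.244·0.06307) / 5.173 = 0.0077 eV.

0.0077 eV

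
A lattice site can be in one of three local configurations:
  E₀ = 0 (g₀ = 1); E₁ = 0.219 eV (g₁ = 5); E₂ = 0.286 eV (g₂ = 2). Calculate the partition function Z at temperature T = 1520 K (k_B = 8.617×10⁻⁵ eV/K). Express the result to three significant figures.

Z = 2.16

k_BT = 8.617×10⁻⁵ × 1520 K = 0.13098 eV.
Eᵢ/kT = 0, 1.6720, 2.1835.
Z = Σ gᵢe^(−Eᵢ/kT) = 1·e^(−0) + 5·e^(−1.6720) + 2·e^(−2.1835) = 1.0000 + 0.93935 + 0.22529 = 2.1646.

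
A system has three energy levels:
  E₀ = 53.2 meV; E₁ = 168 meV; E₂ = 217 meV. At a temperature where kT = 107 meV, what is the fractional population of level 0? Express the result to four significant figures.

Eᵢ/kT = 0.497196, 1.57009, 2.02804.
Z = Σ e^(−Eᵢ/kT) = e^(−0.497196) + e^(−1.57009) + e^(−2.02804) = 0.608234 + 0.208026 + 0.131593 = 0.947853.
P₀ = e^(−E₀/kT) / Z = 0.608234/0.947853 = 0.6417.

0.6417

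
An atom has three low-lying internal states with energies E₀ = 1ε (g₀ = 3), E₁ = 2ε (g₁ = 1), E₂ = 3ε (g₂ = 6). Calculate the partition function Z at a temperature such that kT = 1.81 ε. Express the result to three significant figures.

Eᵢ/kT = 0.55249, 1.1050, 1.6575.
Z = Σ gᵢe^(−Eᵢ/kT) = 3·e^(−0.55249) + 1·e^(−1.1050) + 6·e^(−1.6575) = 1.7265 + 0.33121 + 1.1437 = 3.2014.

Z = 3.20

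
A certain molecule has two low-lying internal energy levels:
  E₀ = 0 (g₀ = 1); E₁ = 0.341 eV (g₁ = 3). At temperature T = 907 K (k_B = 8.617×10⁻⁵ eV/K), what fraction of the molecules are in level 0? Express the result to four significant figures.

0.9632

k_BT = 8.617×10⁻⁵ × 907 K = 0.0781562 eV.
Eᵢ/kT = 0, 4.36306.
Z = Σ gᵢe^(−Eᵢ/kT) = 1·e^(−0) + 3·e^(−4.36306) = 1.00000 + 0.0382180 = 1.03822.
P₀ = g₀ e^(−E₀/kT) / Z = 1.00000/1.03822 = 0.9632.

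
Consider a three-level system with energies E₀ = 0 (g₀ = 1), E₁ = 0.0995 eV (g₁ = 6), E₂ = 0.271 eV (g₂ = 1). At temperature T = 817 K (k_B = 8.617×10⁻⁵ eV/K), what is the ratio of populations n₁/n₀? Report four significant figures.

1.460

k_BT = 8.617×10⁻⁵ × 817 K = 0.0704009 eV.
n₁/n₀ = (g₁/g₀) exp[−(E₁−E₀)/kT] = (6/1) × exp(−(0.0995 eV)/(0.0704009 eV)) = (6/1) × exp(-1.41333) = 1.460.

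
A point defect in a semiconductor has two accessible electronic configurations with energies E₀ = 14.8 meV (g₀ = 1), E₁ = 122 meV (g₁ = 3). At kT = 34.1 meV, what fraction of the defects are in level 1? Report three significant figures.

0.115

Eᵢ/kT = 0.43402, 3.5777.
Z = Σ gᵢe^(−Eᵢ/kT) = 1·e^(−0.43402) + 3·e^(−3.5777) = 0.64790 + 0.083820 = 0.73172.
P₁ = g₁ e^(−E₁/kT) / Z = 0.083820/0.73172 = 0.115.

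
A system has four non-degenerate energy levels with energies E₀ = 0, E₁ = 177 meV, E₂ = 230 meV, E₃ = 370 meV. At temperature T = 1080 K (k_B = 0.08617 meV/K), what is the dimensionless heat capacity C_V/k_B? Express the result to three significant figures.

k_BT = 0.08617 × 1080 K = 93.064 meV.
Eᵢ/kT = 0, 1.9019, 2.4714, 3.9758.
Z = Σ e^(−Eᵢ/kT) = e^(−0) + e^(−1.9019) + e^(−2.4714) + e^(−3.9758) = 1.0000 + 0.14928 + 0.084467 + 0.018764 = 1.2525.
⟨E⟩ = 42.150 meV, ⟨E²⟩ = 9352.4 meV².
C_V/k_B = (⟨E²⟩ − ⟨E⟩²)/(kT)² = (9352.4 − 1776.6)/8660.9 = 0.875.

0.875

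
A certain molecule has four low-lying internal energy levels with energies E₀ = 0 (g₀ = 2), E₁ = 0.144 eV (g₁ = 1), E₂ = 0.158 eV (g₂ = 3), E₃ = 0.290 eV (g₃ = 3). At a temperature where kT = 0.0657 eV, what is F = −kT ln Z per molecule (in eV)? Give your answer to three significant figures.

-0.0580 eV

Eᵢ/kT = 0, 2.1918, 2.4049, 4.4140.
Z = Σ gᵢe^(−Eᵢ/kT) = 2·e^(−0) + 1·e^(−2.1918) + 3·e^(−2.4049) + 3·e^(−4.4140) = 2.0000 + 0.11172 + 0.27082 + 0.036320 = 2.4189.
F = −kT ln Z = −0.0657 × ln(2.4189) = −0.0657 × 0.88331 = -0.0580 eV.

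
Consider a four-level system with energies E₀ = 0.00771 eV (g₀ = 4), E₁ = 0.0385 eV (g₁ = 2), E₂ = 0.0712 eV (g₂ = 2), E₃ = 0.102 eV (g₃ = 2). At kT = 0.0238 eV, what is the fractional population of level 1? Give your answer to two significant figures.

Eᵢ/kT = 0.3239, 1.618, 2.992, 4.286.
Z = Σ gᵢe^(−Eᵢ/kT) = 4·e^(−0.3239) + 2·e^(−1.618) + 2·e^(−2.992) + 2·e^(−4.286) = 2.893 + 0.3966 + 0.1004 + 0.02752 = 3.418.
P₁ = g₁ e^(−E₁/kT) / Z = 0.3966/3.418 = 0.12.

0.12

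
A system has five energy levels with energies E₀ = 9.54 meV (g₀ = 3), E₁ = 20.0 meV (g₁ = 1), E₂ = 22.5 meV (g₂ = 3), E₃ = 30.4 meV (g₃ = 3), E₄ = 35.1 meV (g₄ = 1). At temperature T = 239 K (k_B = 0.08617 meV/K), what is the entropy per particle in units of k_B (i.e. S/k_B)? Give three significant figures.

2.31

k_BT = 0.08617 × 239 K = 20.595 meV.
Eᵢ/kT = 0.46322, 0.97111, 1.0925, 1.4761, 1.7043.
Z = Σ gᵢe^(−Eᵢ/kT) = 3·e^(−0.46322) + 1·e^(−0.97111) + 3·e^(−1.0925) + 3·e^(−1.4761) + 1·e^(−1.7043) = 1.8878 + 0.37866 + 1.0061 + 0.68558 + 0.18190 = 4.1400.
⟨E⟩ = Σ EᵢPᵢ = 18.224 meV.
S/k_B = ln Z + ⟨E⟩/kT = ln(4.1400) + 18.224/20.595 = 1.4207 + 0.88487 = 2.31.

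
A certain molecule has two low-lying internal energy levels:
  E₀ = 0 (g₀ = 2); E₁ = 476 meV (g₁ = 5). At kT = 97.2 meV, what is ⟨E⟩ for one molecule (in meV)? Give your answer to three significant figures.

8.72 meV

Eᵢ/kT = 0, 4.8971.
Z = Σ gᵢe^(−Eᵢ/kT) = 2·e^(−0) + 5·e^(−4.8971) = 2.0000 + 0.037341 = 2.0373.
⟨E⟩ = Σ Eᵢ gᵢe^(−Eᵢ/kT) / Z = (0·2.0000 + 476·0.037341) / 2.0373 = 8.72 meV.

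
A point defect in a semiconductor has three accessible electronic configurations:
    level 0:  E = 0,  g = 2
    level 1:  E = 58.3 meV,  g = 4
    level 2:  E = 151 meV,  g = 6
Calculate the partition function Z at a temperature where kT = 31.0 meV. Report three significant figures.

Z = 2.66

Eᵢ/kT = 0, 1.8806, 4.8710.
Z = Σ gᵢe^(−Eᵢ/kT) = 2·e^(−0) + 4·e^(−1.8806) + 6·e^(−4.8710) = 2.0000 + 0.60999 + 0.045994 = 2.6560.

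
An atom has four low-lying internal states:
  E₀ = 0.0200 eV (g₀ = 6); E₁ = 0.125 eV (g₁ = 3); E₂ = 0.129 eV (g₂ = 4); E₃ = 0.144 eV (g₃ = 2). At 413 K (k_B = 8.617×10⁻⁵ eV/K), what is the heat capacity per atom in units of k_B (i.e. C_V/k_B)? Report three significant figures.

k_BT = 8.617×10⁻⁵ × 413 K = 0.035588 eV.
Eᵢ/kT = 0.56199, 3.5124, 3.6248, 4.0463.
Z = Σ gᵢe^(−Eᵢ/kT) = 6·e^(−0.56199) + 3·e^(−3.5124) + 4·e^(−3.6248) + 2·e^(−4.0463) = 3.4204 + 0.089476 + 0.10662 + 0.034974 = 3.6515.
⟨E⟩ = 0.026943 eV, ⟨E²⟩ = 0.0014421 eV².
C_V/k_B = (⟨E²⟩ − ⟨E⟩²)/(kT)² = (0.0014421 − 0.00072593)/0.0012665 = 0.565.

0.565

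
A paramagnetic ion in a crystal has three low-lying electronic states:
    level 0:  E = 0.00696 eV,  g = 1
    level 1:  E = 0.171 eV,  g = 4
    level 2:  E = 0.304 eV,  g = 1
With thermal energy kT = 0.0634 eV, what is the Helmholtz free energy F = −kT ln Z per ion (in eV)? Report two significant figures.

Eᵢ/kT = 0.1098, 2.697, 4.795.
Z = Σ gᵢe^(−Eᵢ/kT) = 1·e^(−0.1098) + 4·e^(−2.697) + 1·e^(−4.795) = 0.8960 + 0.2696 + 0.008271 = 1.174.
F = −kT ln Z = −0.0634 × ln(1.174) = −0.0634 × 0.1604 = -0.010 eV.

-0.010 eV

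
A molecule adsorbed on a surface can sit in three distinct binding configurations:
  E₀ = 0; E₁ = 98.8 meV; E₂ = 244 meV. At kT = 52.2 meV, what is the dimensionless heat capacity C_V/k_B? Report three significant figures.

0.561

Eᵢ/kT = 0, 1.8927, 4.6743.
Z = Σ e^(−Eᵢ/kT) = e^(−0) + e^(−1.8927) + e^(−4.6743) = 1.0000 + 0.15066 + 0.0093321 = 1.1600.
⟨E⟩ = 14.795 meV, ⟨E²⟩ = 1746.8 meV².
C_V/k_B = (⟨E²⟩ − ⟨E⟩²)/(kT)² = (1746.8 − 218.89)/2724.8 = 0.561.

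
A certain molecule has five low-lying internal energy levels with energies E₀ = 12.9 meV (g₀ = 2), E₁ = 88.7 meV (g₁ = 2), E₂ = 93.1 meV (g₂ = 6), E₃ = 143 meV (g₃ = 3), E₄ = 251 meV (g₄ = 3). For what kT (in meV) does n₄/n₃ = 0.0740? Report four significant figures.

41.48 meV

n₄/n₃ = (g₄/g₃) exp[−(E₄−E₃)/kT] = 0.0740.
⇒ (E₄−E₃)/kT = ln((3/3)/0.0740) = ln(13.5135) = 2.60369.
kT = 108 meV / 2.60369 = 41.48 meV.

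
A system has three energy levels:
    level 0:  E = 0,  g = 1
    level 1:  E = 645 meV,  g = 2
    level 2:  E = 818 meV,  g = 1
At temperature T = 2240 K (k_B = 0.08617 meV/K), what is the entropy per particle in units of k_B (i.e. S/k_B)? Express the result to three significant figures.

0.356

k_BT = 0.08617 × 2240 K = 193.02 meV.
Eᵢ/kT = 0, 3.3416, 4.2379.
Z = Σ gᵢe^(−Eᵢ/kT) = 1·e^(−0) + 2·e^(−3.3416) + 1·e^(−4.2379) = 1.0000 + 0.070761 + 0.014438 = 1.0852.
⟨E⟩ = Σ EᵢPᵢ = 52.941 meV.
S/k_B = ln Z + ⟨E⟩/kT = ln(1.0852) + 52.941/193.02 = 0.081764 + 0.27428 = 0.356.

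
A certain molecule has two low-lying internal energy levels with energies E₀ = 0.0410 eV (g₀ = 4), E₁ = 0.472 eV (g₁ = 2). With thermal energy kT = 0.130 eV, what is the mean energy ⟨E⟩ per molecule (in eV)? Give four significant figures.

0.04869 eV

Eᵢ/kT = 0.315385, 3.63077.
Z = Σ gᵢe^(−Eᵢ/kT) = 4·e^(−0.315385) + 2·e^(−3.63077) = 2.91803 + 0.0529915 = 2.97102.
⟨E⟩ = Σ Eᵢ gᵢe^(−Eᵢ/kT) / Z = (0.0410·2.91803 + 0.472·0.0529915) / 2.97102 = 0.04869 eV.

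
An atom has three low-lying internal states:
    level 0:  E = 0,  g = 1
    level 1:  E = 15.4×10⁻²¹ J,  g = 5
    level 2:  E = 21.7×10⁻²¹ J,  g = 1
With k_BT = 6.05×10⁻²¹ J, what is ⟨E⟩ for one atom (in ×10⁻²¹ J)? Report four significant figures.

4.677 ×10⁻²¹ J

Eᵢ/kT = 0, 2.54545, 3.58678.
Z = Σ gᵢe^(−Eᵢ/kT) = 1·e^(−0) + 5·e^(−2.54545) + 1·e^(−3.58678) = 1.00000 + 0.392189 + 0.0276873 = 1.41988.
⟨E⟩ = Σ Eᵢ gᵢe^(−Eᵢ/kT) / Z = (0·1.00000 + 15.4·0.392189 + 21.7·0.0276873) / 1.41988 = 4.677 ×10⁻²¹ J.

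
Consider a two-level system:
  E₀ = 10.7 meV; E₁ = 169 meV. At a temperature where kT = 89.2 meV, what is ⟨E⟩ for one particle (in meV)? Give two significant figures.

Eᵢ/kT = 0.1200, 1.895.
Z = Σ e^(−Eᵢ/kT) = e^(−0.1200) + e^(−1.895) = 0.8869 + 0.1503 = 1.037.
⟨E⟩ = Σ Eᵢ e^(−Eᵢ/kT) / Z = (10.7·0.8869 + 169·0.1503) / 1.037 = 34 meV.

34 meV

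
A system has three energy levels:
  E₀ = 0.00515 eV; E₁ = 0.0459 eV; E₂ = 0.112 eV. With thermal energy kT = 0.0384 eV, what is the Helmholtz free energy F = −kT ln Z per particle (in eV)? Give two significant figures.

Eᵢ/kT = 0.1341, 1.195, 2.917.
Z = Σ e^(−Eᵢ/kT) = e^(−0.1341) + e^(−1.195) + e^(−2.917) = 0.8745 + 0.3027 + 0.05410 = 1.231.
F = −kT ln Z = −0.0384 × ln(1.231) = −0.0384 × 0.2078 = -0.0080 eV.

-0.0080 eV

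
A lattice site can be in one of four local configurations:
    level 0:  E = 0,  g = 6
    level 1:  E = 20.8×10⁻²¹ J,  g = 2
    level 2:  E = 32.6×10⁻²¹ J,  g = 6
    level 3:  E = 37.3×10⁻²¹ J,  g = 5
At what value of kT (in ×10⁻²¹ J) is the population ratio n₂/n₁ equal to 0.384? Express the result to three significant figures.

n₂/n₁ = (g₂/g₁) exp[−(E₂−E₁)/kT] = 0.384.
⇒ (E₂−E₁)/kT = ln((6/2)/0.384) = ln(7.8125) = 2.0557.
kT = 11.8 ×10⁻²¹ J / 2.0557 = 5.74 ×10⁻²¹ J.

5.74 ×10⁻²¹ J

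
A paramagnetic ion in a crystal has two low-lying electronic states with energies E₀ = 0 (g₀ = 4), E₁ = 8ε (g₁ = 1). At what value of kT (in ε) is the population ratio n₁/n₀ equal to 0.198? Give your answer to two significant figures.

n₁/n₀ = (g₁/g₀) exp[−(E₁−E₀)/kT] = 0.198.
⇒ (E₁−E₀)/kT = ln((1/4)/0.198) = ln(1.263) = 0.2335.
kT = 8ε / 0.2335 = 34 ε.

34 ε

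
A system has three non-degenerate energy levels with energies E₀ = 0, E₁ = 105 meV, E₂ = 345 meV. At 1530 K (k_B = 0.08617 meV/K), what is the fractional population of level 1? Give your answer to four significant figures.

k_BT = 0.08617 × 1530 K = 131.840 meV.
Eᵢ/kT = 0, 0.796420, 2.61681.
Z = Σ e^(−Eᵢ/kT) = e^(−0) + e^(−0.796420) + e^(−2.61681) = 1.00000 + 0.450940 + 0.0730355 = 1.52398.
P₁ = e^(−E₁/kT) / Z = 0.450940/1.52398 = 0.2959.

0.2959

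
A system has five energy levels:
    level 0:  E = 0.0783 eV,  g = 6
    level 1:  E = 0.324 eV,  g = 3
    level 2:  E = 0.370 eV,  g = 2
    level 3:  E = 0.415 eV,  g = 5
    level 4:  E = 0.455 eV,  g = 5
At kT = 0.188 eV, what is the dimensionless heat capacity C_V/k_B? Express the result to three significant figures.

0.618

Eᵢ/kT = 0.41649, 1.7234, 1.9681, 2.2074, 2.4202.
Z = Σ gᵢe^(−Eᵢ/kT) = 6·e^(−0.41649) + 3·e^(−1.7234) + 2·e^(−1.9681) + 5·e^(−2.2074) + 5·e^(−2.4202) = 3.9561 + 0.53538 + 0.27944 + 0.54993 + 0.44452 = 5.7654.
⟨E⟩ = 0.17641 eV, ⟨E²⟩ = 0.052980 eV².
C_V/k_B = (⟨E²⟩ − ⟨E⟩²)/(kT)² = (0.052980 − 0.031120)/0.035344 = 0.618.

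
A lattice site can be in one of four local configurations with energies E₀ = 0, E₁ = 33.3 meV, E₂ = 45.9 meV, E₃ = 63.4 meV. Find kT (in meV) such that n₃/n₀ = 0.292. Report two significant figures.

n₃/n₀ = exp[−(E₃−E₀)/kT] = 0.292.
⇒ (E₃−E₀)/kT = ln(1/0.292) = ln(3.425) = 1.231.
kT = 63.4 meV / 1.231 = 52 meV.

52 meV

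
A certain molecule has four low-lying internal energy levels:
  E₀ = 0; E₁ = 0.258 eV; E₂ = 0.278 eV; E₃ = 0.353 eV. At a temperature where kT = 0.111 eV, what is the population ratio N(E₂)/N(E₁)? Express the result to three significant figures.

n₂/n₁ = exp[−(E₂−E₁)/kT] = exp(−(0.020 eV)/(0.111 eV)) = exp(-0.18018) = 0.835.

0.835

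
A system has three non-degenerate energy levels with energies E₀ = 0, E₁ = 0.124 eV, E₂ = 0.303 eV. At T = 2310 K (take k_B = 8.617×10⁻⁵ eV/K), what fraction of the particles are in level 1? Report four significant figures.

0.3057

k_BT = 8.617×10⁻⁵ × 2310 K = 0.199053 eV.
Eᵢ/kT = 0, 0.622950, 1.52221.
Z = Σ e^(−Eᵢ/kT) = e^(−0) + e^(−0.622950) + e^(−1.52221) = 1.00000 + 0.536360 + 0.218229 = 1.75459.
P₁ = e^(−E₁/kT) / Z = 0.536360/1.75459 = 0.3057.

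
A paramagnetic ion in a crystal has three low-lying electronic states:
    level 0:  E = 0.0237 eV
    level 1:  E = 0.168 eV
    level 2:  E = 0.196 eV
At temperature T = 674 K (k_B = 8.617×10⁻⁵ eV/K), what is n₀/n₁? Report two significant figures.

k_BT = 8.617×10⁻⁵ × 674 K = 0.05808 eV.
n₀/n₁ = exp[−(E₀−E₁)/kT] = exp(−(-0.1443 eV)/(0.05808 eV)) = exp(2.485) = 12.

12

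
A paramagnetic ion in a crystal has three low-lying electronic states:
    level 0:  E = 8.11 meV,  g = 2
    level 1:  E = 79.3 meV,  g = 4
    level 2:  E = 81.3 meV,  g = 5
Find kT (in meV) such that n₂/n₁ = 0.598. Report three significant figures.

n₂/n₁ = (g₂/g₁) exp[−(E₂−E₁)/kT] = 0.598.
⇒ (E₂−E₁)/kT = ln((5/4)/0.598) = ln(2.0903) = 0.73731.
kT = 2.0 meV / 0.73731 = 2.71 meV.

2.71 meV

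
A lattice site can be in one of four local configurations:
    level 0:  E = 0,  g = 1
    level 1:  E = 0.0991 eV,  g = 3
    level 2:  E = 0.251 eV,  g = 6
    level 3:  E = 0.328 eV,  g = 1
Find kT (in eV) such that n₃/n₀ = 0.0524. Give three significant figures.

n₃/n₀ = (g₃/g₀) exp[−(E₃−E₀)/kT] = 0.0524.
⇒ (E₃−E₀)/kT = ln((1/1)/0.0524) = ln(19.084) = 2.9489.
kT = 0.328 eV / 2.9489 = 0.111 eV.

0.111 eV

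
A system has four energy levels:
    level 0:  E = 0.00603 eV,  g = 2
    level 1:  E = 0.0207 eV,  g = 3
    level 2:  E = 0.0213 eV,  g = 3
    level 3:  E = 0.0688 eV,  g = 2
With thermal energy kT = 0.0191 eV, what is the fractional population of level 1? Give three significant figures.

Eᵢ/kT = 0.31571, 1.0838, 1.1152, 3.6021.
Z = Σ gᵢe^(−Eᵢ/kT) = 2·e^(−0.31571) + 3·e^(−1.0838) + 3·e^(−1.1152) + 2·e^(−3.6021) = 1.4585 + 1.0149 + 0.98355 + 0.054533 = 3.5115.
P₁ = g₁ e^(−E₁/kT) / Z = 1.0149/3.5115 = 0.289.

0.289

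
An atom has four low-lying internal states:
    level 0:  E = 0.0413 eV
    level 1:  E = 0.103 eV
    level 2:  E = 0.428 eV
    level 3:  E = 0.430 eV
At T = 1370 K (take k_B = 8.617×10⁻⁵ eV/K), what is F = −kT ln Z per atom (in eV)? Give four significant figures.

-0.01909 eV

k_BT = 8.617×10⁻⁵ × 1370 K = 0.118053 eV.
Eᵢ/kT = 0.349843, 0.872489, 3.62549, 3.64243.
Z = Σ e^(−Eᵢ/kT) = e^(−0.349843) + e^(−0.872489) + e^(−3.62549) + e^(−3.64243) = 0.704799 + 0.417910 + 0.0266360 + 0.0261886 = 1.17553.
F = −kT ln Z = −0.118053 × ln(1.17553) = −0.118053 × 0.161719 = -0.01909 eV.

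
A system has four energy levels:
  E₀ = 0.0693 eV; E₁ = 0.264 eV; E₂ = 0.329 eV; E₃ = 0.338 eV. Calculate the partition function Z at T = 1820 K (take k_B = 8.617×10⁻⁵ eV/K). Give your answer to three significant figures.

k_BT = 8.617×10⁻⁵ × 1820 K = 0.15683 eV.
Eᵢ/kT = 0.44188, 1.6834, 2.0978, 2.1552.
Z = Σ e^(−Eᵢ/kT) = e^(−0.44188) + e^(−1.6834) + e^(−2.0978) + e^(−2.1552) = 0.64283 + 0.18574 + 0.12273 + 0.11588 = 1.0672.

Z = 1.07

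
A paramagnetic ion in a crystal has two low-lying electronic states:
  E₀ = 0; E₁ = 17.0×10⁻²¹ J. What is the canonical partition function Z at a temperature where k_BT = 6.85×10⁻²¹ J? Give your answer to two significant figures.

Z = 1.1

Eᵢ/kT = 0, 2.482.
Z = Σ e^(−Eᵢ/kT) = e^(−0) + e^(−2.482) = 1.000 + 0.08358 = 1.084.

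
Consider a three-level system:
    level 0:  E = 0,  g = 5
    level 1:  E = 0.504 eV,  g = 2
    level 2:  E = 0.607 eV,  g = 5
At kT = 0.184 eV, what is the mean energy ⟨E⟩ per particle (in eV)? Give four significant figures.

Eᵢ/kT = 0, 2.73913, 3.29891.
Z = Σ gᵢe^(−Eᵢ/kT) = 5·e^(−0) + 2·e^(−2.73913) + 5·e^(−3.29891) = 5.00000 + 0.129253 + 0.184617 = 5.31387.
⟨E⟩ = Σ Eᵢ gᵢe^(−Eᵢ/kT) / Z = (0·5.00000 + 0.504·0.129253 + 0.607·0.184617) / 5.31387 = 0.03335 eV.

0.03335 eV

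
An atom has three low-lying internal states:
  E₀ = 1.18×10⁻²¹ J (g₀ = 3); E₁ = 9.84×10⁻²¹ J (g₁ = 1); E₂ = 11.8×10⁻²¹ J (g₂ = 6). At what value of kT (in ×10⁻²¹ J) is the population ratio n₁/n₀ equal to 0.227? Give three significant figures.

n₁/n₀ = (g₁/g₀) exp[−(E₁−E₀)/kT] = 0.227.
⇒ (E₁−E₀)/kT = ln((1/3)/0.227) = ln(1.4684) = 0.38417.
kT = 8.66 ×10⁻²¹ J / 0.38417 = 22.5 ×10⁻²¹ J.

22.5 ×10⁻²¹ J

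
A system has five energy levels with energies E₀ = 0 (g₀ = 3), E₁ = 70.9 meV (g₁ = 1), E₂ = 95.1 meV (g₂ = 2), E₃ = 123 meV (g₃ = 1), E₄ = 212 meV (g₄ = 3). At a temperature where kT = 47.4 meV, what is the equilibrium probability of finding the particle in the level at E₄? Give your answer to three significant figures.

0.00951

Eᵢ/kT = 0, 1.4958, 2.0063, 2.5949, 4.4726.
Z = Σ gᵢe^(−Eᵢ/kT) = 3·e^(−0) + 1·e^(−1.4958) + 2·e^(−2.0063) + 1·e^(−2.5949) + 3·e^(−4.4726) = 3.0000 + 0.22407 + 0.26897 + 0.074653 + 0.034253 = 3.6019.
P₄ = g₄ e^(−E₄/kT) / Z = 0.034253/3.6019 = 0.00951.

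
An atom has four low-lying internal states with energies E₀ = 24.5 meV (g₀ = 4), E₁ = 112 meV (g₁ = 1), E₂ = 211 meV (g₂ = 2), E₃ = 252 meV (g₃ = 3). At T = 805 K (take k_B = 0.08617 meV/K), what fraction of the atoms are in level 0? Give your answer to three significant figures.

k_BT = 0.08617 × 805 K = 69.367 meV.
Eᵢ/kT = 0.35319, 1.6146, 3.0418, 3.6329.
Z = Σ gᵢe^(−Eᵢ/kT) = 4·e^(−0.35319) + 1·e^(−1.6146) + 2·e^(−3.0418) + 3·e^(−3.6329) = 2.8098 + 0.19897 + 0.095498 + 0.079318 = 3.1836.
P₀ = g₀ e^(−E₀/kT) / Z = 2.8098/3.1836 = 0.883.

0.883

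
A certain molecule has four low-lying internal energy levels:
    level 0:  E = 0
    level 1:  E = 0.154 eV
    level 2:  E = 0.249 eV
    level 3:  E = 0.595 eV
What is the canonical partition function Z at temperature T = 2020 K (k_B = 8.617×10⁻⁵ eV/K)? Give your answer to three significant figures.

Z = 1.68

k_BT = 8.617×10⁻⁵ × 2020 K = 0.17406 eV.
Eᵢ/kT = 0, 0.88475, 1.4305, 3.4184.
Z = Σ e^(−Eᵢ/kT) = e^(−0) + e^(−0.88475) + e^(−1.4305) + e^(−3.4184) = 1.0000 + 0.41282 + 0.23919 + 0.032765 = 1.6848.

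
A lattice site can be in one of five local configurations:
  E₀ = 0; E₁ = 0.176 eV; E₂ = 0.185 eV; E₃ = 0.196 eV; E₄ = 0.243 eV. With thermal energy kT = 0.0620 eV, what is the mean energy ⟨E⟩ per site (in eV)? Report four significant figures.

Eᵢ/kT = 0, 2.83871, 2.98387, 3.16129, 3.91935.
Z = Σ e^(−Eᵢ/kT) = e^(−0) + e^(−2.83871) + e^(−2.98387) + e^(−3.16129) + e^(−3.91935) = 1.00000 + 0.0585011 + 0.0505966 + 0.0423710 + 0.0198540 = 1.17132.
⟨E⟩ = Σ Eᵢ e^(−Eᵢ/kT) / Z = (0·1.00000 + 0.176·0.0585011 + 0.185·0.0505966 + 0.196·0.0423710 + 0.243·0.0198540) / 1.17132 = 0.02799 eV.

0.02799 eV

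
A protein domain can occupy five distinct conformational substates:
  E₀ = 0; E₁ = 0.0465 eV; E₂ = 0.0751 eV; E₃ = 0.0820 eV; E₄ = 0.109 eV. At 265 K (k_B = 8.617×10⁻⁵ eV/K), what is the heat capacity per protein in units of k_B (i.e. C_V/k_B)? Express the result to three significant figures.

k_BT = 8.617×10⁻⁵ × 265 K = 0.022835 eV.
Eᵢ/kT = 0, 2.0363, 3.2888, 3.5910, 4.7734.
Z = Σ e^(−Eᵢ/kT) = e^(−0) + e^(−2.0363) + e^(−3.2888) + e^(−3.5910) + e^(−4.7734) = 1.0000 + 0.13051 + 0.037299 + 0.027571 + 0.0084516 = 1.2038.
⟨E⟩ = 0.010012 eV, ⟨E²⟩ = 0.00064659 eV².
C_V/k_B = (⟨E²⟩ − ⟨E⟩²)/(kT)² = (0.00064659 − 0.00010024)/0.00052144 = 1.05.

1.05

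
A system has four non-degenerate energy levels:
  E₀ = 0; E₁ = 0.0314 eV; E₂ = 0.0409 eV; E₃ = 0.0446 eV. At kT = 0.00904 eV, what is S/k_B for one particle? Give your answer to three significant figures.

0.231

Eᵢ/kT = 0, 3.4735, 4.5243, 4.9336.
Z = Σ e^(−Eᵢ/kT) = e^(−0) + e^(−3.4735) + e^(−4.5243) + e^(−4.9336) = 1.0000 + 0.031008 + 0.010842 + 0.0072005 = 1.0491.
⟨E⟩ = Σ EᵢPᵢ = 0.0016569 eV.
S/k_B = ln Z + ⟨E⟩/kT = ln(1.0491) + 0.0016569/0.00904 = 0.047933 + 0.18329 = 0.231.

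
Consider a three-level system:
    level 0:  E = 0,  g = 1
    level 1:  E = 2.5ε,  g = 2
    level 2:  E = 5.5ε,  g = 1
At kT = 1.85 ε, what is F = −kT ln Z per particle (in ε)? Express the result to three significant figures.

Eᵢ/kT = 0, 1.3514, 2.9730.
Z = Σ gᵢe^(−Eᵢ/kT) = 1·e^(−0) + 2·e^(−1.3514) + 1·e^(−2.9730) = 1.0000 + 0.51776 + 0.051150 = 1.5689.
F = −kT ln Z = −1.85 × ln(1.5689) = −1.85 × 0.45037 = -0.833 ε.

-0.833 ε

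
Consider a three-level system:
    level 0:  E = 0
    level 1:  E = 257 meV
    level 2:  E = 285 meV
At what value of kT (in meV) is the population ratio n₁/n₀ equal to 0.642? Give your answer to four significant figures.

579.9 meV

n₁/n₀ = exp[−(E₁−E₀)/kT] = 0.642.
⇒ (E₁−E₀)/kT = ln(1/0.642) = ln(1.55763) = 0.443165.
kT = 257 meV / 0.443165 = 579.9 meV.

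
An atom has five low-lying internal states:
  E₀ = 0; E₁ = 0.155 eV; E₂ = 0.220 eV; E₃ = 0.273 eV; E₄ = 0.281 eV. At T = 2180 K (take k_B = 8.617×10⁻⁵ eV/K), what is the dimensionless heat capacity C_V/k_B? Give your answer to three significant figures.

0.377

k_BT = 8.617×10⁻⁵ × 2180 K = 0.18785 eV.
Eᵢ/kT = 0, 0.82513, 1.1711, 1.4533, 1.4959.
Z = Σ e^(−Eᵢ/kT) = e^(−0) + e^(−0.82513) + e^(−1.1711) + e^(−1.4533) + e^(−1.4959) = 1.0000 + 0.43818 + 0.31003 + 0.23380 + 0.22405 = 2.2061.
⟨E⟩ = 0.11917 eV, ⟨E²⟩ = 0.027491 eV².
C_V/k_B = (⟨E²⟩ − ⟨E⟩²)/(kT)² = (0.027491 − 0.014201)/0.035288 = 0.377.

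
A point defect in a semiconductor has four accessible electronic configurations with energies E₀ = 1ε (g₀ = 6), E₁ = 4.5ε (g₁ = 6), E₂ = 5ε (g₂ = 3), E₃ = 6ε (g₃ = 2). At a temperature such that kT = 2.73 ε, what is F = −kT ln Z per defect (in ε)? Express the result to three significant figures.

-4.90 ε

Eᵢ/kT = 0.36630, 1.6484, 1.8315, 2.1978.
Z = Σ gᵢe^(−Eᵢ/kT) = 6·e^(−0.36630) + 6·e^(−1.6484) + 3·e^(−1.8315) + 2·e^(−2.1978) = 4.1598 + 1.1541 + 0.48052 + 0.22209 = 6.0165.
F = −kT ln Z = −2.73 × ln(6.0165) = −2.73 × 1.7945 = -4.90 ε.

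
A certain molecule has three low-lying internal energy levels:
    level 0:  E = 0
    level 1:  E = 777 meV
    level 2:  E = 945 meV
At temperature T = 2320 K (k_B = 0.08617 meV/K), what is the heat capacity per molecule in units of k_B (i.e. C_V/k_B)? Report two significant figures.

0.48

k_BT = 0.08617 × 2320 K = 199.9 meV.
Eᵢ/kT = 0, 3.887, 4.727.
Z = Σ e^(−Eᵢ/kT) = e^(−0) + e^(−3.887) + e^(−4.727) = 1.000 + 0.02051 + 0.008853 = 1.029.
⟨E⟩ = 23.62 meV, ⟨E²⟩ = 19720 meV².
C_V/k_B = (⟨E²⟩ − ⟨E⟩²)/(kT)² = (19720 − 557.9)/39960 = 0.48.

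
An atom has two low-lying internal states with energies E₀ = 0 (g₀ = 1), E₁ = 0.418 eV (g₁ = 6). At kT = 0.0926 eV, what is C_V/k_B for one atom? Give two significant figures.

Eᵢ/kT = 0, 4.514.
Z = Σ gᵢe^(−Eᵢ/kT) = 1·e^(−0) + 6·e^(−4.514) = 1.000 + 0.06573 = 1.066.
⟨E⟩ = 0.02577 eV, ⟨E²⟩ = 0.01077 eV².
C_V/k_B = (⟨E²⟩ − ⟨E⟩²)/(kT)² = (0.01077 − 0.0006641)/0.008575 = 1.2.

1.2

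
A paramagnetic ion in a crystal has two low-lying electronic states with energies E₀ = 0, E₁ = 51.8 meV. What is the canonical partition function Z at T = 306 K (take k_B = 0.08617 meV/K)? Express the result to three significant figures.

Z = 1.14

k_BT = 0.08617 × 306 K = 26.368 meV.
Eᵢ/kT = 0, 1.9645.
Z = Σ e^(−Eᵢ/kT) = e^(−0) + e^(−1.9645) = 1.0000 + 0.14023 = 1.1402.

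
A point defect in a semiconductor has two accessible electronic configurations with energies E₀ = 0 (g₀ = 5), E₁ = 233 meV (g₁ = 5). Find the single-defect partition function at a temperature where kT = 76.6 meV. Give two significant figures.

Eᵢ/kT = 0, 3.042.
Z = Σ gᵢe^(−Eᵢ/kT) = 5·e^(−0) + 5·e^(−3.042) = 5.000 + 0.2387 = 5.239.

Z = 5.2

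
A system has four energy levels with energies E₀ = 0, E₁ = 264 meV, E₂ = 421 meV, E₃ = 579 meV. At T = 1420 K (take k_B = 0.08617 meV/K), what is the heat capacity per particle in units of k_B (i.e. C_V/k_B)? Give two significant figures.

0.84

k_BT = 0.08617 × 1420 K = 122.4 meV.
Eᵢ/kT = 0, 2.157, 3.440, 4.730.
Z = Σ e^(−Eᵢ/kT) = e^(−0) + e^(−2.157) + e^(−3.440) + e^(−4.730) = 1.000 + 0.1157 + 0.03206 + 0.008826 = 1.157.
⟨E⟩ = 42.48 meV, ⟨E²⟩ = 14440 meV².
C_V/k_B = (⟨E²⟩ − ⟨E⟩²)/(kT)² = (14440 − 1805)/14980 = 0.84.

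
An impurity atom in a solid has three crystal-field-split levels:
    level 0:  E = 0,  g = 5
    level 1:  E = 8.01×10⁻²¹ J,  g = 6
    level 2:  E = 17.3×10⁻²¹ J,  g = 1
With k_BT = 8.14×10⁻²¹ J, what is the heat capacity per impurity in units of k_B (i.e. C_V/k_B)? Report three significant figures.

Eᵢ/kT = 0, 0.98403, 2.1253.
Z = Σ gᵢe^(−Eᵢ/kT) = 5·e^(−0) + 6·e^(−0.98403) + 1·e^(−2.1253) = 5.0000 + 2.2428 + 0.11940 = 7.3622.
⟨E⟩ = 2.7207, ⟨E²⟩ = 24.399.
C_V/k_B = (⟨E²⟩ − ⟨E⟩²)/(kT)² = (24.399 − 7.4022)/66.260 = 0.257.

0.257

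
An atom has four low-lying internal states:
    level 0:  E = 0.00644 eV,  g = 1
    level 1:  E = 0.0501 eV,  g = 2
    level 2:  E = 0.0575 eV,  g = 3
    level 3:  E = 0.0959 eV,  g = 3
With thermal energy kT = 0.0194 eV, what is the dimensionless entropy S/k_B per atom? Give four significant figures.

1.186

Eᵢ/kT = 0.331959, 2.58247, 2.96392, 4.94330.
Z = Σ gᵢe^(−Eᵢ/kT) = 1·e^(−0.331959) + 2·e^(−2.58247) + 3·e^(−2.96392) + 3·e^(−4.94330) = 0.717517 + 0.151174 + 0.154849 + 0.0213931 = 1.04493.
⟨E⟩ = Σ EᵢPᵢ = 0.0221546 eV.
S/k_B = ln Z + ⟨E⟩/kT = ln(1.04493) + 0.0221546/0.0194 = 0.0439499 + 1.14199 = 1.186.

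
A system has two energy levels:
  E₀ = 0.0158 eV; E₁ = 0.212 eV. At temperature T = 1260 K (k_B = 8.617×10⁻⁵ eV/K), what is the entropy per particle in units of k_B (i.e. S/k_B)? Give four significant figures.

k_BT = 8.617×10⁻⁵ × 1260 K = 0.108574 eV.
Eᵢ/kT = 0.145523, 1.95259.
Z = Σ e^(−Eᵢ/kT) = e^(−0.145523) + e^(−1.95259) = 0.864570 + 0.141906 = 1.00648.
⟨E⟩ = Σ EᵢPᵢ = 0.0434626 eV.
S/k_B = ln Z + ⟨E⟩/kT = ln(1.00648) + 0.0434626/0.108574 = 0.00645910 + 0.400304 = 0.4068.

0.4068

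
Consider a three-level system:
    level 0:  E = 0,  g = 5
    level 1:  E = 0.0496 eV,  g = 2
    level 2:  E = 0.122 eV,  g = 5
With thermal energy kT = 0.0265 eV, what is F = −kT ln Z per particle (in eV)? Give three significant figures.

-0.0445 eV

Eᵢ/kT = 0, 1.8717, 4.6038.
Z = Σ gᵢe^(−Eᵢ/kT) = 5·e^(−0) + 2·e^(−1.8717) + 5·e^(−4.6038) = 5.0000 + 0.30772 + 0.050069 = 5.3578.
F = −kT ln Z = −0.0265 × ln(5.3578) = −0.0265 × 1.6786 = -0.0445 eV.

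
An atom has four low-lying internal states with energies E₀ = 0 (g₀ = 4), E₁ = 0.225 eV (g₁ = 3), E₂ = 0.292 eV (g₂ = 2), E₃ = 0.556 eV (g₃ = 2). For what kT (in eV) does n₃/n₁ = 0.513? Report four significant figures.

n₃/n₁ = (g₃/g₁) exp[−(E₃−E₁)/kT] = 0.513.
⇒ (E₃−E₁)/kT = ln((2/3)/0.513) = ln(1.29955) = 0.262018.
kT = 0.331 eV / 0.262018 = 1.263 eV.

1.263 eV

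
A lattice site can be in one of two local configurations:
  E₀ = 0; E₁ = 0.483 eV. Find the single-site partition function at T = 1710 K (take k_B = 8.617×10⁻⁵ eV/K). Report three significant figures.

Z = 1.04

k_BT = 8.617×10⁻⁵ × 1710 K = 0.14735 eV.
Eᵢ/kT = 0, 3.2779.
Z = Σ e^(−Eᵢ/kT) = e^(−0) + e^(−3.2779) = 1.0000 + 0.037707 = 1.0377.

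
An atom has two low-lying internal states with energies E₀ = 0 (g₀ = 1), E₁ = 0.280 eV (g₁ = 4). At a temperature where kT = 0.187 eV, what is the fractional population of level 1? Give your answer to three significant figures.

Eᵢ/kT = 0, 1.4973.
Z = Σ gᵢe^(−Eᵢ/kT) = 1·e^(−0) + 4·e^(−1.4973) = 1.0000 + 0.89493 = 1.8949.
P₁ = g₁ e^(−E₁/kT) / Z = 0.89493/1.8949 = 0.472.

0.472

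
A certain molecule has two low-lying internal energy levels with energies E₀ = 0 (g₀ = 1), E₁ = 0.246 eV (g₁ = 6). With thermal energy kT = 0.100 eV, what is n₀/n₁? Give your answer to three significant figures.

n₀/n₁ = (g₀/g₁) exp[−(E₀−E₁)/kT] = (1/6) × exp(−(-0.246 eV)/(0.100 eV)) = (1/6) × exp(2.4600) = 1.95.

1.95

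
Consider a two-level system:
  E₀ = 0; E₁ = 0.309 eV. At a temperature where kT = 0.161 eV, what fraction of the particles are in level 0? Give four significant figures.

Eᵢ/kT = 0, 1.91925.
Z = Σ e^(−Eᵢ/kT) = e^(−0) + e^(−1.91925) = 1.00000 + 0.146717 = 1.14672.
P₀ = e^(−E₀/kT) / Z = 1.00000/1.14672 = 0.8721.

0.8721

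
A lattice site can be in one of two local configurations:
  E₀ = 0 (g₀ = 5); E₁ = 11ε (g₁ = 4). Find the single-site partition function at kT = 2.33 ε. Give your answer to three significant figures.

Z = 5.04

Eᵢ/kT = 0, 4.7210.
Z = Σ gᵢe^(−Eᵢ/kT) = 5·e^(−0) + 4·e^(−4.7210) = 5.0000 + 0.035625 = 5.0356.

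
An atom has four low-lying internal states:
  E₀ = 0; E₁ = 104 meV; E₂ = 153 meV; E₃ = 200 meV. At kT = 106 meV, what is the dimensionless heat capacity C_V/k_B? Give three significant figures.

0.472

Eᵢ/kT = 0, 0.98113, 1.4434, 1.8868.
Z = Σ e^(−Eᵢ/kT) = e^(−0) + e^(−0.98113) + e^(−1.4434) + e^(−1.8868) = 1.0000 + 0.37489 + 0.23612 + 0.15156 = 1.7626.
⟨E⟩ = 59.813 meV, ⟨E²⟩ = 8875.8 meV².
C_V/k_B = (⟨E²⟩ − ⟨E⟩²)/(kT)² = (8875.8 − 3577.6)/11236 = 0.472.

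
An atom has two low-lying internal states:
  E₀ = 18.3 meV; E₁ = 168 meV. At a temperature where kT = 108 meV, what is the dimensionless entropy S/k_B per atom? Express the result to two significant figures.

Eᵢ/kT = 0.1694, 1.556.
Z = Σ e^(−Eᵢ/kT) = e^(−0.1694) + e^(−1.556) = 0.8442 + 0.2110 = 1.055.
⟨E⟩ = Σ EᵢPᵢ = 48.24 meV.
S/k_B = ln Z + ⟨E⟩/kT = ln(1.055) + 48.24/108 = 0.05354 + 0.4467 = 0.50.

0.50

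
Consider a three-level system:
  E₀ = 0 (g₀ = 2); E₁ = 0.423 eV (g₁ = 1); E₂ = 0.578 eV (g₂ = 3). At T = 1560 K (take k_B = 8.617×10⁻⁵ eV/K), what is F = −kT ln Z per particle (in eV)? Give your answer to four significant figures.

-0.09869 eV

k_BT = 8.617×10⁻⁵ × 1560 K = 0.134425 eV.
Eᵢ/kT = 0, 3.14674, 4.29980.
Z = Σ gᵢe^(−Eᵢ/kT) = 2·e^(−0) + 1·e^(−3.14674) + 3·e^(−4.29980) = 2.00000 + 0.0429921 + 0.0407138 = 2.08371.
F = −kT ln Z = −0.134425 × ln(2.08371) = −0.134425 × 0.734150 = -0.09869 eV.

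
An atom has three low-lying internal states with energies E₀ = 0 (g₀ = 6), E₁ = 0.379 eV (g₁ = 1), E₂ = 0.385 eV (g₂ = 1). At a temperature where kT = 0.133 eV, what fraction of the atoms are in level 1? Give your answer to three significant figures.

Eᵢ/kT = 0, 2.8496, 2.8947.
Z = Σ gᵢe^(−Eᵢ/kT) = 6·e^(−0) + 1·e^(−2.8496) + 1·e^(−2.8947) = 6.0000 + 0.057867 + 0.055316 = 6.1132.
P₁ = g₁ e^(−E₁/kT) / Z = 0.057867/6.1132 = 0.00947.

0.00947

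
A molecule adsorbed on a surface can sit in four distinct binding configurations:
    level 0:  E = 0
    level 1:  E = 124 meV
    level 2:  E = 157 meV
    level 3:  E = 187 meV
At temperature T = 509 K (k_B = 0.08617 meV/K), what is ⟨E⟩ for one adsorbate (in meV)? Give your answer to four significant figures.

13.03 meV

k_BT = 0.08617 × 509 K = 43.8605 meV.
Eᵢ/kT = 0, 2.82715, 3.57953, 4.26352.
Z = Σ e^(−Eᵢ/kT) = e^(−0) + e^(−2.82715) + e^(−3.57953) + e^(−4.26352) = 1.00000 + 0.0591813 + 0.0278888 + 0.0140727 = 1.10114.
⟨E⟩ = Σ Eᵢ e^(−Eᵢ/kT) / Z = (0·1.00000 + 124·0.0591813 + 157·0.0278888 + 187·0.0140727) / 1.10114 = 13.03 meV.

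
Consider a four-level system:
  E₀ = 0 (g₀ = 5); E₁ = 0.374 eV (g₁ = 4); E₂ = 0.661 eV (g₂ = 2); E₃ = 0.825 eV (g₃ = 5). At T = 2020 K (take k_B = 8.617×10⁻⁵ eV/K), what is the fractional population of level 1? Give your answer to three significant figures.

0.0840

k_BT = 8.617×10⁻⁵ × 2020 K = 0.17406 eV.
Eᵢ/kT = 0, 2.1487, 3.7975, 4.7397.
Z = Σ gᵢe^(−Eᵢ/kT) = 5·e^(−0) + 4·e^(−2.1487) + 2·e^(−3.7975) + 5·e^(−4.7397) = 5.0000 + 0.46654 + 0.044854 + 0.043706 = 5.5551.
P₁ = g₁ e^(−E₁/kT) / Z = 0.46654/5.5551 = 0.0840.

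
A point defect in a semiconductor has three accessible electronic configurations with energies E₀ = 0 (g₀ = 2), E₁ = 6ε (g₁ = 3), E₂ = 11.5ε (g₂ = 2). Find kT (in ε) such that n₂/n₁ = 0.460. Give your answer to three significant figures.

n₂/n₁ = (g₂/g₁) exp[−(E₂−E₁)/kT] = 0.460.
⇒ (E₂−E₁)/kT = ln((2/3)/0.460) = ln(1.4493) = 0.37108.
kT = 5.5ε / 0.37108 = 14.8 ε.

14.8 ε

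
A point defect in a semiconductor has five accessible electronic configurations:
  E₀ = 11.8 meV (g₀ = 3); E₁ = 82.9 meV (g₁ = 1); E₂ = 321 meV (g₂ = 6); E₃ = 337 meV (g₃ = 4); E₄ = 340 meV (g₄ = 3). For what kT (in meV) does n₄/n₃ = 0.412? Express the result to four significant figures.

n₄/n₃ = (g₄/g₃) exp[−(E₄−E₃)/kT] = 0.412.
⇒ (E₄−E₃)/kT = ln((3/4)/0.412) = ln(1.82039) = 0.599051.
kT = 3 meV / 0.599051 = 5.008 meV.

5.008 meV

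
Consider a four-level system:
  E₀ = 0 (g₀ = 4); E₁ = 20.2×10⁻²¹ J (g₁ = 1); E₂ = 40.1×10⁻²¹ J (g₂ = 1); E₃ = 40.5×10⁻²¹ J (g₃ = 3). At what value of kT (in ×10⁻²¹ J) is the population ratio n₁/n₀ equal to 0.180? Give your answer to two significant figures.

61 ×10⁻²¹ J

n₁/n₀ = (g₁/g₀) exp[−(E₁−E₀)/kT] = 0.180.
⇒ (E₁−E₀)/kT = ln((1/4)/0.180) = ln(1.389) = 0.3286.
kT = 20.2 ×10⁻²¹ J / 0.3286 = 61 ×10⁻²¹ J.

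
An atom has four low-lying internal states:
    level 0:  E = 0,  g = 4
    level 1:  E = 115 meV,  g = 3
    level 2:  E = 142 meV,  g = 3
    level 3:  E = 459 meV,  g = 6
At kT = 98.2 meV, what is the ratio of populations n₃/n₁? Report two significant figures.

n₃/n₁ = (g₃/g₁) exp[−(E₃−E₁)/kT] = (6/3) × exp(−(344 meV)/(98.2 meV)) = (6/3) × exp(-3.503) = 0.060.

0.060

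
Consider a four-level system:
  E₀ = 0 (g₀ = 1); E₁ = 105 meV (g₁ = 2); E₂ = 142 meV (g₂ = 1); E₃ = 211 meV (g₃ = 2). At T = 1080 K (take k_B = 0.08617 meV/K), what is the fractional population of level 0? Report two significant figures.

0.48

k_BT = 0.08617 × 1080 K = 93.06 meV.
Eᵢ/kT = 0, 1.128, 1.526, 2.267.
Z = Σ gᵢe^(−Eᵢ/kT) = 1·e^(−0) + 2·e^(−1.128) + 1·e^(−1.526) + 2·e^(−2.267) = 1.000 + 0.6474 + 0.2174 + 0.2072 = 2.072.
P₀ = g₀ e^(−E₀/kT) / Z = 1.000/2.072 = 0.48.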